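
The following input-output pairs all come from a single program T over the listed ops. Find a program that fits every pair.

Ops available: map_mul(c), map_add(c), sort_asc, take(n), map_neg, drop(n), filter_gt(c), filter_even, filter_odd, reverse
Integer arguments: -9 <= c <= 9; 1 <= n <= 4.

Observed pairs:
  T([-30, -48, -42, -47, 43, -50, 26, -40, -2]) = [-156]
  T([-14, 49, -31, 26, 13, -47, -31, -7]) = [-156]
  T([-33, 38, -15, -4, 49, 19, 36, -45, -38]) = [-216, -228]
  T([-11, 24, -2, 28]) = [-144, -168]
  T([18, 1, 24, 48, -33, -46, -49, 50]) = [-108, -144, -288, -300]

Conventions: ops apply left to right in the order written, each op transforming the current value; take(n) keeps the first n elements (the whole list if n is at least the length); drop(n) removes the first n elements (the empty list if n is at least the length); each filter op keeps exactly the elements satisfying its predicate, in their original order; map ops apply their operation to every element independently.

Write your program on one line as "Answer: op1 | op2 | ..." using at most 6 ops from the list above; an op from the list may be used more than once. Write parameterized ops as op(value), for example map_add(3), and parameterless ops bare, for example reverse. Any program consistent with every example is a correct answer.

filter_gt(6) | filter_even | sort_asc | map_mul(6) | map_neg

Check, running the answer program on each example:
  [-30, -48, -42, -47, 43, -50, 26, -40, -2] -> [43, 26] -> [26] -> [26] -> [156] -> [-156]
  [-14, 49, -31, 26, 13, -47, -31, -7] -> [49, 26, 13] -> [26] -> [26] -> [156] -> [-156]
  [-33, 38, -15, -4, 49, 19, 36, -45, -38] -> [38, 49, 19, 36] -> [38, 36] -> [36, 38] -> [216, 228] -> [-216, -228]
  [-11, 24, -2, 28] -> [24, 28] -> [24, 28] -> [24, 28] -> [144, 168] -> [-144, -168]
  [18, 1, 24, 48, -33, -46, -49, 50] -> [18, 24, 48, 50] -> [18, 24, 48, 50] -> [18, 24, 48, 50] -> [108, 144, 288, 300] -> [-108, -144, -288, -300]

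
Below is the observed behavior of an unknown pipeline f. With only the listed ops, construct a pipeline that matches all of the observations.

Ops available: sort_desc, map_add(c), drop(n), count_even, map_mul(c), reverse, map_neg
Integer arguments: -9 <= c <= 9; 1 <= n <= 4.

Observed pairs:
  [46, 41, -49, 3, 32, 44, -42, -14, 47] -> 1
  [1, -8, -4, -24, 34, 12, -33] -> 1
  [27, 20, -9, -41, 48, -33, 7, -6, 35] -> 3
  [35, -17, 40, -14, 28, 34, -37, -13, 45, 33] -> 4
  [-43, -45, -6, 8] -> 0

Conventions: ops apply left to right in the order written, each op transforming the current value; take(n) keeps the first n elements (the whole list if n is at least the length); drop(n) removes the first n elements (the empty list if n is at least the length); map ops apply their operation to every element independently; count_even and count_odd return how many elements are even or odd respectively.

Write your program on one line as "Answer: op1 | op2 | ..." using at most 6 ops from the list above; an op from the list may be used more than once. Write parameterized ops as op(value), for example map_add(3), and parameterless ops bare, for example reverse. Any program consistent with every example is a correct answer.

drop(4) | map_add(3) | map_add(3) | map_add(1) | count_even

Check, running the answer program on each example:
  [46, 41, -49, 3, 32, 44, -42, -14, 47] -> [32, 44, -42, -14, 47] -> [35, 47, -39, -11, 50] -> [38, 50, -36, -8, 53] -> [39, 51, -35, -7, 54] -> 1
  [1, -8, -4, -24, 34, 12, -33] -> [34, 12, -33] -> [37, 15, -30] -> [40, 18, -27] -> [41, 19, -26] -> 1
  [27, 20, -9, -41, 48, -33, 7, -6, 35] -> [48, -33, 7, -6, 35] -> [51, -30, 10, -3, 38] -> [54, -27, 13, 0, 41] -> [55, -26, 14, 1, 42] -> 3
  [35, -17, 40, -14, 28, 34, -37, -13, 45, 33] -> [28, 34, -37, -13, 45, 33] -> [31, 37, -34, -10, 48, 36] -> [34, 40, -31, -7, 51, 39] -> [35, 41, -30, -6, 52, 40] -> 4
  [-43, -45, -6, 8] -> [] -> [] -> [] -> [] -> 0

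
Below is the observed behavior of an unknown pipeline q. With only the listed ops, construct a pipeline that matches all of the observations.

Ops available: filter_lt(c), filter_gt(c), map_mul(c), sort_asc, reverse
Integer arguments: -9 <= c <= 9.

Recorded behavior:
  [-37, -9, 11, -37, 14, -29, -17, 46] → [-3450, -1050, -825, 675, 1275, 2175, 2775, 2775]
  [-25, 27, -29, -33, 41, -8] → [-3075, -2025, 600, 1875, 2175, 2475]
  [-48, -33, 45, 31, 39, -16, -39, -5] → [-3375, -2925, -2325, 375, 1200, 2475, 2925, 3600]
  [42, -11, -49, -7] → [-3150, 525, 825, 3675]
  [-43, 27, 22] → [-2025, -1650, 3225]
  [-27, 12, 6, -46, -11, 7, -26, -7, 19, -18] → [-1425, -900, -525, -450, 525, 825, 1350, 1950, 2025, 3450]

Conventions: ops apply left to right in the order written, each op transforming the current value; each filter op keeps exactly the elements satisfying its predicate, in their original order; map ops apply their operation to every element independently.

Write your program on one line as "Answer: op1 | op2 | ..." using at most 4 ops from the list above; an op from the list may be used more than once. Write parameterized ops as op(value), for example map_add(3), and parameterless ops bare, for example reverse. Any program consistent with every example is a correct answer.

map_mul(-3) | map_mul(5) | map_mul(5) | sort_asc

Check, running the answer program on each example:
  [-37, -9, 11, -37, 14, -29, -17, 46] -> [111, 27, -33, 111, -42, 87, 51, -138] -> [555, 135, -165, 555, -210, 435, 255, -690] -> [2775, 675, -825, 2775, -1050, 2175, 1275, -3450] -> [-3450, -1050, -825, 675, 1275, 2175, 2775, 2775]
  [-25, 27, -29, -33, 41, -8] -> [75, -81, 87, 99, -123, 24] -> [375, -405, 435, 495, -615, 120] -> [1875, -2025, 2175, 2475, -3075, 600] -> [-3075, -2025, 600, 1875, 2175, 2475]
  [-48, -33, 45, 31, 39, -16, -39, -5] -> [144, 99, -135, -93, -117, 48, 117, 15] -> [720, 495, -675, -465, -585, 240, 585, 75] -> [3600, 2475, -3375, -2325, -2925, 1200, 2925, 375] -> [-3375, -2925, -2325, 375, 1200, 2475, 2925, 3600]
  [42, -11, -49, -7] -> [-126, 33, 147, 21] -> [-630, 165, 735, 105] -> [-3150, 825, 3675, 525] -> [-3150, 525, 825, 3675]
  [-43, 27, 22] -> [129, -81, -66] -> [645, -405, -330] -> [3225, -2025, -1650] -> [-2025, -1650, 3225]
  [-27, 12, 6, -46, -11, 7, -26, -7, 19, -18] -> [81, -36, -18, 138, 33, -21, 78, 21, -57, 54] -> [405, -180, -90, 690, 165, -105, 390, 105, -285, 270] -> [2025, -900, -450, 3450, 825, -525, 1950, 525, -1425, 1350] -> [-1425, -900, -525, -450, 525, 825, 1350, 1950, 2025, 3450]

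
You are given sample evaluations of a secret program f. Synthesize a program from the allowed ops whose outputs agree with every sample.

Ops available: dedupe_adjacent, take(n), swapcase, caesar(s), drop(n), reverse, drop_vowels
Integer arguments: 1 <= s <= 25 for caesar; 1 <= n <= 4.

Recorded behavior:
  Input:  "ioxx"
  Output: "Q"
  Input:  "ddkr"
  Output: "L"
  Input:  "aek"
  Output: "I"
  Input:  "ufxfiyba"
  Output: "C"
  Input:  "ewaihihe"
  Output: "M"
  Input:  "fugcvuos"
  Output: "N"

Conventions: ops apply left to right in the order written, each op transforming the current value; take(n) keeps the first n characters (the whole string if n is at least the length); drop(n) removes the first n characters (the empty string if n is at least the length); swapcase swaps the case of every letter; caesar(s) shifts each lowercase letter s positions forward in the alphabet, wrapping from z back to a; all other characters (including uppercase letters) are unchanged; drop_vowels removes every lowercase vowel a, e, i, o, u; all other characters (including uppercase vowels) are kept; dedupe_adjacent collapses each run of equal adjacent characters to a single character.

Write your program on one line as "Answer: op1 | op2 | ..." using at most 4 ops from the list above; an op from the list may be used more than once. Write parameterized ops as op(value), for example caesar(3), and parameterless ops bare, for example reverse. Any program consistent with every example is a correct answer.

caesar(8) | swapcase | take(2) | take(1)

Check, running the answer program on each example:
  "ioxx" -> "qwff" -> "QWFF" -> "QW" -> "Q"
  "ddkr" -> "llsz" -> "LLSZ" -> "LL" -> "L"
  "aek" -> "ims" -> "IMS" -> "IM" -> "I"
  "ufxfiyba" -> "cnfnqgji" -> "CNFNQGJI" -> "CN" -> "C"
  "ewaihihe" -> "meiqpqpm" -> "MEIQPQPM" -> "ME" -> "M"
  "fugcvuos" -> "ncokdcwa" -> "NCOKDCWA" -> "NC" -> "N"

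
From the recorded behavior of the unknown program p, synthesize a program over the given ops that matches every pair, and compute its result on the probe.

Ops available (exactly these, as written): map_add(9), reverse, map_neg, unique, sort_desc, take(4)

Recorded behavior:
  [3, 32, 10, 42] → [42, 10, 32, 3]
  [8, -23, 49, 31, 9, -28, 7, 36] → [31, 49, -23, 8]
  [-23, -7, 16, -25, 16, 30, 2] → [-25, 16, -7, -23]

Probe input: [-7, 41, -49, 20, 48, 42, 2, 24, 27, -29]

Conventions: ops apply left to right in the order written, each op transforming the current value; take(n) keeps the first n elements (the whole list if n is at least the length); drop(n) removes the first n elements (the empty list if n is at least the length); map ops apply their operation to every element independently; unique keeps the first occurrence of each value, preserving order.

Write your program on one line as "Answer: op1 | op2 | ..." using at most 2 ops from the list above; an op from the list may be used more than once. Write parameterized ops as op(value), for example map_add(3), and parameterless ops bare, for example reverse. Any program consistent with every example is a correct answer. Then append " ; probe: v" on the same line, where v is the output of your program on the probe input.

take(4) | reverse ; probe: [20, -49, 41, -7]

Check, running the answer program on each example:
  [3, 32, 10, 42] -> [3, 32, 10, 42] -> [42, 10, 32, 3]
  [8, -23, 49, 31, 9, -28, 7, 36] -> [8, -23, 49, 31] -> [31, 49, -23, 8]
  [-23, -7, 16, -25, 16, 30, 2] -> [-23, -7, 16, -25] -> [-25, 16, -7, -23]
  probe: [-7, 41, -49, 20, 48, 42, 2, 24, 27, -29] -> [-7, 41, -49, 20] -> [20, -49, 41, -7]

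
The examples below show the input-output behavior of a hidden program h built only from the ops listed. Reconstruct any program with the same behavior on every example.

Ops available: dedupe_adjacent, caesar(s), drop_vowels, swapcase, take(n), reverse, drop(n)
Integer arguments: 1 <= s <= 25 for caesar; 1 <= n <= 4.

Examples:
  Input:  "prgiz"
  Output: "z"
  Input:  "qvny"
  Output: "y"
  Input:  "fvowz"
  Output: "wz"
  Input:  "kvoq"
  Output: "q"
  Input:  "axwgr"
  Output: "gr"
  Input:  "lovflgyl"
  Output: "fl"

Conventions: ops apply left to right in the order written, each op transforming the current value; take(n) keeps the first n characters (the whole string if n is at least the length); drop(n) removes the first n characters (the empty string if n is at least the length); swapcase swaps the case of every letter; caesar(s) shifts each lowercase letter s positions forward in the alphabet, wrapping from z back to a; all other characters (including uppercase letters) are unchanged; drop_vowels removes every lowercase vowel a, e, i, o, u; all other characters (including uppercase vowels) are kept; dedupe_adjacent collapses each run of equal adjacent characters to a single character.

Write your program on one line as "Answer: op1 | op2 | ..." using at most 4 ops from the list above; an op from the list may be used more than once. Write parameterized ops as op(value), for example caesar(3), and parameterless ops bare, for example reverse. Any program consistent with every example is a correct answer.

drop(3) | drop_vowels | take(3) | take(2)

Check, running the answer program on each example:
  "prgiz" -> "iz" -> "z" -> "z" -> "z"
  "qvny" -> "y" -> "y" -> "y" -> "y"
  "fvowz" -> "wz" -> "wz" -> "wz" -> "wz"
  "kvoq" -> "q" -> "q" -> "q" -> "q"
  "axwgr" -> "gr" -> "gr" -> "gr" -> "gr"
  "lovflgyl" -> "flgyl" -> "flgyl" -> "flg" -> "fl"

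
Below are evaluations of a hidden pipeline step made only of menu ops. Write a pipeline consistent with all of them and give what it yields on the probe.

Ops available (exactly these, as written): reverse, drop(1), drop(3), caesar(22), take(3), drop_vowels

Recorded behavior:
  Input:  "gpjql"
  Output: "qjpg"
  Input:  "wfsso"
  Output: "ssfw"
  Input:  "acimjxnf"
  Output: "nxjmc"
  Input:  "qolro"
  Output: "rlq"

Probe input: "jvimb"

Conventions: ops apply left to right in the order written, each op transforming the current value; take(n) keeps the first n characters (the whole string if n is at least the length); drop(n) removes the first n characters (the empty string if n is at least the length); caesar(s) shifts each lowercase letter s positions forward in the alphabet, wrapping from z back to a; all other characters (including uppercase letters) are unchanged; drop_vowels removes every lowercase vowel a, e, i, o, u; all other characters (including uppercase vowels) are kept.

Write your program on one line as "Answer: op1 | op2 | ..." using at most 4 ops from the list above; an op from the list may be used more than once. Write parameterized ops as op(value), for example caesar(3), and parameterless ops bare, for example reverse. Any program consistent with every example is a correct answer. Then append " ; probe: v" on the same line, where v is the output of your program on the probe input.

reverse | drop(1) | drop_vowels ; probe: "mvj"

Check, running the answer program on each example:
  "gpjql" -> "lqjpg" -> "qjpg" -> "qjpg"
  "wfsso" -> "ossfw" -> "ssfw" -> "ssfw"
  "acimjxnf" -> "fnxjmica" -> "nxjmica" -> "nxjmc"
  "qolro" -> "orloq" -> "rloq" -> "rlq"
  probe: "jvimb" -> "bmivj" -> "mivj" -> "mvj"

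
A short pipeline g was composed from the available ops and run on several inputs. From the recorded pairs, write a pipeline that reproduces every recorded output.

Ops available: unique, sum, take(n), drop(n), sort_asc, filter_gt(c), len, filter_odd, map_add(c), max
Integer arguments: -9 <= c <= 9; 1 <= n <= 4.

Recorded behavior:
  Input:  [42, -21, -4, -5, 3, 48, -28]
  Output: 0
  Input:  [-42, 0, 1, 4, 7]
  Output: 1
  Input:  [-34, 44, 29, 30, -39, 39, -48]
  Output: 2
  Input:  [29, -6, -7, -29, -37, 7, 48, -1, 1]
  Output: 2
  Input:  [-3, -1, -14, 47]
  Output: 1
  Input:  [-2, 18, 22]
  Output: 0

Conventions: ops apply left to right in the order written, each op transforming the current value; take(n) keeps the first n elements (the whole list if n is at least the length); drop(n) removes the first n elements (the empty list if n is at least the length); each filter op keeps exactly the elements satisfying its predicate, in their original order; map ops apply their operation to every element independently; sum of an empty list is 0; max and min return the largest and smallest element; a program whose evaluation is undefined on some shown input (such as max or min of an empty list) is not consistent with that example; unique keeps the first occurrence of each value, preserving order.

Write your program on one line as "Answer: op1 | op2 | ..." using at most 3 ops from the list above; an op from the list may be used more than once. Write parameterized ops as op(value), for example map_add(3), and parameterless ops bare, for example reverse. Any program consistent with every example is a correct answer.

filter_odd | filter_gt(6) | len

Check, running the answer program on each example:
  [42, -21, -4, -5, 3, 48, -28] -> [-21, -5, 3] -> [] -> 0
  [-42, 0, 1, 4, 7] -> [1, 7] -> [7] -> 1
  [-34, 44, 29, 30, -39, 39, -48] -> [29, -39, 39] -> [29, 39] -> 2
  [29, -6, -7, -29, -37, 7, 48, -1, 1] -> [29, -7, -29, -37, 7, -1, 1] -> [29, 7] -> 2
  [-3, -1, -14, 47] -> [-3, -1, 47] -> [47] -> 1
  [-2, 18, 22] -> [] -> [] -> 0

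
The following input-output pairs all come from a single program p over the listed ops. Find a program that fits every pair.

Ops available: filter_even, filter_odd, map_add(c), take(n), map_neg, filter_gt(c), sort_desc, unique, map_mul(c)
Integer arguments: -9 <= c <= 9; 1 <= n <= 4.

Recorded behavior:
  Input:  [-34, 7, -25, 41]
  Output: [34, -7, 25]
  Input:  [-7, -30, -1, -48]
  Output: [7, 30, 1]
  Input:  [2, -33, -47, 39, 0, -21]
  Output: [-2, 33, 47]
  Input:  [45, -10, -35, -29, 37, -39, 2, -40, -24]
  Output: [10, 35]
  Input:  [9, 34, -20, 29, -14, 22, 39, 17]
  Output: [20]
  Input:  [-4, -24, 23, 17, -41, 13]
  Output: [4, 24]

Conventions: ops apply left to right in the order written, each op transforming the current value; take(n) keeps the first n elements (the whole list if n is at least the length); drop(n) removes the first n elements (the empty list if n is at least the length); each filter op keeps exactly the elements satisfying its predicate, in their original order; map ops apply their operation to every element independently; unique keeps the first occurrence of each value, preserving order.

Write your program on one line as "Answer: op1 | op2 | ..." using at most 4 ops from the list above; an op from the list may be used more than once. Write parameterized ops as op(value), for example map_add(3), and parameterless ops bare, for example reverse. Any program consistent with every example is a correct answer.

map_neg | take(3) | filter_gt(-8)

Check, running the answer program on each example:
  [-34, 7, -25, 41] -> [34, -7, 25, -41] -> [34, -7, 25] -> [34, -7, 25]
  [-7, -30, -1, -48] -> [7, 30, 1, 48] -> [7, 30, 1] -> [7, 30, 1]
  [2, -33, -47, 39, 0, -21] -> [-2, 33, 47, -39, 0, 21] -> [-2, 33, 47] -> [-2, 33, 47]
  [45, -10, -35, -29, 37, -39, 2, -40, -24] -> [-45, 10, 35, 29, -37, 39, -2, 40, 24] -> [-45, 10, 35] -> [10, 35]
  [9, 34, -20, 29, -14, 22, 39, 17] -> [-9, -34, 20, -29, 14, -22, -39, -17] -> [-9, -34, 20] -> [20]
  [-4, -24, 23, 17, -41, 13] -> [4, 24, -23, -17, 41, -13] -> [4, 24, -23] -> [4, 24]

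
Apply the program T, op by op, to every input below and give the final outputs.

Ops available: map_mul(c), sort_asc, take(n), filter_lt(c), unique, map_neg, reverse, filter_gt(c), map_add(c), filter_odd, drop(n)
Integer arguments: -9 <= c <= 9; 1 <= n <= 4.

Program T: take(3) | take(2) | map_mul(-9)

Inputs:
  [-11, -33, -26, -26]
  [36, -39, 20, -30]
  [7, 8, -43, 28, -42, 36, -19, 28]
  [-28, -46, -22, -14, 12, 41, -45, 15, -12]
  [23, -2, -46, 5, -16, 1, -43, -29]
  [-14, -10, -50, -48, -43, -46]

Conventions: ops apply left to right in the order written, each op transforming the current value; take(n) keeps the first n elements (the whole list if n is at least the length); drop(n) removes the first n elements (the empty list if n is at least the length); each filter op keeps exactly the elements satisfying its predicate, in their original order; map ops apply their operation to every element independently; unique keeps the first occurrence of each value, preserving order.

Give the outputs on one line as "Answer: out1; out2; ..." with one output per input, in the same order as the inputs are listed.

[99, 297]; [-324, 351]; [-63, -72]; [252, 414]; [-207, 18]; [126, 90]

Execution, op by op:
  [-11, -33, -26, -26] -> [-11, -33, -26] -> [-11, -33] -> [99, 297]
  [36, -39, 20, -30] -> [36, -39, 20] -> [36, -39] -> [-324, 351]
  [7, 8, -43, 28, -42, 36, -19, 28] -> [7, 8, -43] -> [7, 8] -> [-63, -72]
  [-28, -46, -22, -14, 12, 41, -45, 15, -12] -> [-28, -46, -22] -> [-28, -46] -> [252, 414]
  [23, -2, -46, 5, -16, 1, -43, -29] -> [23, -2, -46] -> [23, -2] -> [-207, 18]
  [-14, -10, -50, -48, -43, -46] -> [-14, -10, -50] -> [-14, -10] -> [126, 90]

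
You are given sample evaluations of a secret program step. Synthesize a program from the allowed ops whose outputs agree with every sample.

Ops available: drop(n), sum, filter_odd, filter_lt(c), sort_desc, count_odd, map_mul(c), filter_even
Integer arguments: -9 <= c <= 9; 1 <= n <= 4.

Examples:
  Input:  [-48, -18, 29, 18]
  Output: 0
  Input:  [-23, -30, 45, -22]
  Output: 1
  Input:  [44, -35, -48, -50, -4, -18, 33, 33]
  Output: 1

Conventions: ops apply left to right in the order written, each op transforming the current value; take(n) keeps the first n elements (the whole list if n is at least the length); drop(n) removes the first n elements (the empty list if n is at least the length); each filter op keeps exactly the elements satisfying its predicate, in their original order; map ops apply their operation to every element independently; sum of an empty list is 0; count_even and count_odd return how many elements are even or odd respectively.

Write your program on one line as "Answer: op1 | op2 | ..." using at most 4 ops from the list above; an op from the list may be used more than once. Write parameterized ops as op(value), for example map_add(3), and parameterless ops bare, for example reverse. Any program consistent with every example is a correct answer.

sort_desc | filter_lt(6) | count_odd

Check, running the answer program on each example:
  [-48, -18, 29, 18] -> [29, 18, -18, -48] -> [-18, -48] -> 0
  [-23, -30, 45, -22] -> [45, -22, -23, -30] -> [-22, -23, -30] -> 1
  [44, -35, -48, -50, -4, -18, 33, 33] -> [44, 33, 33, -4, -18, -35, -48, -50] -> [-4, -18, -35, -48, -50] -> 1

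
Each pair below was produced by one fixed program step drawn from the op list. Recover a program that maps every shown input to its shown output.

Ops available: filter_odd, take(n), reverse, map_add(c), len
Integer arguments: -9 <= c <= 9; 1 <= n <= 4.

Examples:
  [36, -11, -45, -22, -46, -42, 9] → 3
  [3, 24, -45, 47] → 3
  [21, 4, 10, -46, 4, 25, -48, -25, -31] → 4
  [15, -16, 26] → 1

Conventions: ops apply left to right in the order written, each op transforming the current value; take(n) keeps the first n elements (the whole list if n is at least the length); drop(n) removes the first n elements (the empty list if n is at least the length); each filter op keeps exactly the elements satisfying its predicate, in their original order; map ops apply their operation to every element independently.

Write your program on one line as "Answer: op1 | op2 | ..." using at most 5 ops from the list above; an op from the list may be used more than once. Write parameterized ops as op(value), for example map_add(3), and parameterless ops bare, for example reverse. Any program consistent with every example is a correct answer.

filter_odd | reverse | map_add(-4) | len

Check, running the answer program on each example:
  [36, -11, -45, -22, -46, -42, 9] -> [-11, -45, 9] -> [9, -45, -11] -> [5, -49, -15] -> 3
  [3, 24, -45, 47] -> [3, -45, 47] -> [47, -45, 3] -> [43, -49, -1] -> 3
  [21, 4, 10, -46, 4, 25, -48, -25, -31] -> [21, 25, -25, -31] -> [-31, -25, 25, 21] -> [-35, -29, 21, 17] -> 4
  [15, -16, 26] -> [15] -> [15] -> [11] -> 1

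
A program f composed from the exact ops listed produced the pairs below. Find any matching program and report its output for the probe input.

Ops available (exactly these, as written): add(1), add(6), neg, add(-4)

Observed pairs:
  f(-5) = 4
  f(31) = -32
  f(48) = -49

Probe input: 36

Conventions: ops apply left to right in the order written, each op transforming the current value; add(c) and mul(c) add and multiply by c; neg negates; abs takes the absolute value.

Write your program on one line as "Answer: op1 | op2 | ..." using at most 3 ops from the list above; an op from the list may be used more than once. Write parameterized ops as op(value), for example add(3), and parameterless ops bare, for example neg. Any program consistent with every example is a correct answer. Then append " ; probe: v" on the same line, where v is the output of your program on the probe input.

add(1) | neg ; probe: -37

Check, running the answer program on each example:
  -5 -> -4 -> 4
  31 -> 32 -> -32
  48 -> 49 -> -49
  probe: 36 -> 37 -> -37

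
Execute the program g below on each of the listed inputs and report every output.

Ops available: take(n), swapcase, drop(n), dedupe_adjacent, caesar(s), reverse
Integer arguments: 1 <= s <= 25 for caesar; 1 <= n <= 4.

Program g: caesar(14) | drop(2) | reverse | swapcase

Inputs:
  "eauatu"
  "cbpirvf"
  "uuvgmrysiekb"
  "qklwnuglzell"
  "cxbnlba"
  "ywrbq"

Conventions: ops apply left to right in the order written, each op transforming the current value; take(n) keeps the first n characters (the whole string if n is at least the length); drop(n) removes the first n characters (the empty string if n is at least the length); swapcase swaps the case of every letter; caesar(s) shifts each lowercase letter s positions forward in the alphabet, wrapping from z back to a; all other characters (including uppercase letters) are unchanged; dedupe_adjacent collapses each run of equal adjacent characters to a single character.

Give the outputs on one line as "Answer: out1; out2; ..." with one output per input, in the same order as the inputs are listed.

Execution, op by op:
  "eauatu" -> "soiohi" -> "iohi" -> "ihoi" -> "IHOI"
  "cbpirvf" -> "qpdwfjt" -> "dwfjt" -> "tjfwd" -> "TJFWD"
  "uuvgmrysiekb" -> "iijuafmgwsyp" -> "juafmgwsyp" -> "pyswgmfauj" -> "PYSWGMFAUJ"
  "qklwnuglzell" -> "eyzkbiuznszz" -> "zkbiuznszz" -> "zzsnzuibkz" -> "ZZSNZUIBKZ"
  "cxbnlba" -> "qlpbzpo" -> "pbzpo" -> "opzbp" -> "OPZBP"
  "ywrbq" -> "mkfpe" -> "fpe" -> "epf" -> "EPF"

"IHOI"; "TJFWD"; "PYSWGMFAUJ"; "ZZSNZUIBKZ"; "OPZBP"; "EPF"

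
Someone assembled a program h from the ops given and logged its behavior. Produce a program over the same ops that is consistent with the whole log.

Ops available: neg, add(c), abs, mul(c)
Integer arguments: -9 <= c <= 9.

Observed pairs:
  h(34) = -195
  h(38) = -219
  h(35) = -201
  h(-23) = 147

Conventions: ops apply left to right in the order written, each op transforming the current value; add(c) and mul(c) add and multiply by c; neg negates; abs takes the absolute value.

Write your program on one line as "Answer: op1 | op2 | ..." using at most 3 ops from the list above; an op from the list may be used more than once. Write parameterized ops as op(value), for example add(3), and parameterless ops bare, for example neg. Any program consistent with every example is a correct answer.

mul(6) | neg | add(9)

Check, running the answer program on each example:
  34 -> 204 -> -204 -> -195
  38 -> 228 -> -228 -> -219
  35 -> 210 -> -210 -> -201
  -23 -> -138 -> 138 -> 147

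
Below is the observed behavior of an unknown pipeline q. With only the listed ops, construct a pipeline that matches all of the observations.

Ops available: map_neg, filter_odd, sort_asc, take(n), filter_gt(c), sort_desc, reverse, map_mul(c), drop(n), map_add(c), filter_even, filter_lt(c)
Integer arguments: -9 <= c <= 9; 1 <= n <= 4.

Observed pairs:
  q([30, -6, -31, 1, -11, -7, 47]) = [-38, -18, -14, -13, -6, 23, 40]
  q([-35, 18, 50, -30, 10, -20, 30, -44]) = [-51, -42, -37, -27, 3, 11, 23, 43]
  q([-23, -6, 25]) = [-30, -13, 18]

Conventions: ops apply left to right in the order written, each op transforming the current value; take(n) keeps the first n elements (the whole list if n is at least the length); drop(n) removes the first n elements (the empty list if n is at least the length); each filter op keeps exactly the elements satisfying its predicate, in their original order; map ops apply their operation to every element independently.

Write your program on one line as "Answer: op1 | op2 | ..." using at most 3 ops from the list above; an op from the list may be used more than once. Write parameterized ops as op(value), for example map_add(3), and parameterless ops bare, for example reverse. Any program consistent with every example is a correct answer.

map_add(-7) | sort_desc | reverse

Check, running the answer program on each example:
  [30, -6, -31, 1, -11, -7, 47] -> [23, -13, -38, -6, -18, -14, 40] -> [40, 23, -6, -13, -14, -18, -38] -> [-38, -18, -14, -13, -6, 23, 40]
  [-35, 18, 50, -30, 10, -20, 30, -44] -> [-42, 11, 43, -37, 3, -27, 23, -51] -> [43, 23, 11, 3, -27, -37, -42, -51] -> [-51, -42, -37, -27, 3, 11, 23, 43]
  [-23, -6, 25] -> [-30, -13, 18] -> [18, -13, -30] -> [-30, -13, 18]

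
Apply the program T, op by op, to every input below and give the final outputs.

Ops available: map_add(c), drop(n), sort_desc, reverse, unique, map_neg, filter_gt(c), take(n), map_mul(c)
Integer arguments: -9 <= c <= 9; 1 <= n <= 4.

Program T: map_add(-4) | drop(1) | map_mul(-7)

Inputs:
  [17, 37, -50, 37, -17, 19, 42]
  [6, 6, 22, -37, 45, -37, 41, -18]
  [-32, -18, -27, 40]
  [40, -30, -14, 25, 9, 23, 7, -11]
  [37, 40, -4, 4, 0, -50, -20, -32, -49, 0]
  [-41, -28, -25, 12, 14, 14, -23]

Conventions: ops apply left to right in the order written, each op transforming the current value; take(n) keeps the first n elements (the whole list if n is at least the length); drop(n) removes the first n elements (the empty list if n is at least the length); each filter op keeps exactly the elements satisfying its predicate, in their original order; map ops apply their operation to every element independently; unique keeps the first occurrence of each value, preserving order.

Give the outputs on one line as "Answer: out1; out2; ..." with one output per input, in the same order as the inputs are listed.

[-231, 378, -231, 147, -105, -266]; [-14, -126, 287, -287, 287, -259, 154]; [154, 217, -252]; [238, 126, -147, -35, -133, -21, 105]; [-252, 56, 0, 28, 378, 168, 252, 371, 28]; [224, 203, -56, -70, -70, 189]

Execution, op by op:
  [17, 37, -50, 37, -17, 19, 42] -> [13, 33, -54, 33, -21, 15, 38] -> [33, -54, 33, -21, 15, 38] -> [-231, 378, -231, 147, -105, -266]
  [6, 6, 22, -37, 45, -37, 41, -18] -> [2, 2, 18, -41, 41, -41, 37, -22] -> [2, 18, -41, 41, -41, 37, -22] -> [-14, -126, 287, -287, 287, -259, 154]
  [-32, -18, -27, 40] -> [-36, -22, -31, 36] -> [-22, -31, 36] -> [154, 217, -252]
  [40, -30, -14, 25, 9, 23, 7, -11] -> [36, -34, -18, 21, 5, 19, 3, -15] -> [-34, -18, 21, 5, 19, 3, -15] -> [238, 126, -147, -35, -133, -21, 105]
  [37, 40, -4, 4, 0, -50, -20, -32, -49, 0] -> [33, 36, -8, 0, -4, -54, -24, -36, -53, -4] -> [36, -8, 0, -4, -54, -24, -36, -53, -4] -> [-252, 56, 0, 28, 378, 168, 252, 371, 28]
  [-41, -28, -25, 12, 14, 14, -23] -> [-45, -32, -29, 8, 10, 10, -27] -> [-32, -29, 8, 10, 10, -27] -> [224, 203, -56, -70, -70, 189]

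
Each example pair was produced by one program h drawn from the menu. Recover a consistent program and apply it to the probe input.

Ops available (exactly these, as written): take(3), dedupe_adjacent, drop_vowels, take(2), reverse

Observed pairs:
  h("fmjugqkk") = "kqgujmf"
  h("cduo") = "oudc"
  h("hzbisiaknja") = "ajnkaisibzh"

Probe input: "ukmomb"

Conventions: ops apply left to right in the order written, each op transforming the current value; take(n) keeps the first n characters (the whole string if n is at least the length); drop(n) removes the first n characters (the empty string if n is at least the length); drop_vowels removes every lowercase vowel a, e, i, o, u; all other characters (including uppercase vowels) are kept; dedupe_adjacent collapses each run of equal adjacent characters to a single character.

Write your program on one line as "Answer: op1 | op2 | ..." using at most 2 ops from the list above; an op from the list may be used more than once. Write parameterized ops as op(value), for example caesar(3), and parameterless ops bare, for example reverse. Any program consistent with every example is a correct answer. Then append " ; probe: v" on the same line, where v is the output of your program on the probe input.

dedupe_adjacent | reverse ; probe: "bmomku"

Check, running the answer program on each example:
  "fmjugqkk" -> "fmjugqk" -> "kqgujmf"
  "cduo" -> "cduo" -> "oudc"
  "hzbisiaknja" -> "hzbisiaknja" -> "ajnkaisibzh"
  probe: "ukmomb" -> "ukmomb" -> "bmomku"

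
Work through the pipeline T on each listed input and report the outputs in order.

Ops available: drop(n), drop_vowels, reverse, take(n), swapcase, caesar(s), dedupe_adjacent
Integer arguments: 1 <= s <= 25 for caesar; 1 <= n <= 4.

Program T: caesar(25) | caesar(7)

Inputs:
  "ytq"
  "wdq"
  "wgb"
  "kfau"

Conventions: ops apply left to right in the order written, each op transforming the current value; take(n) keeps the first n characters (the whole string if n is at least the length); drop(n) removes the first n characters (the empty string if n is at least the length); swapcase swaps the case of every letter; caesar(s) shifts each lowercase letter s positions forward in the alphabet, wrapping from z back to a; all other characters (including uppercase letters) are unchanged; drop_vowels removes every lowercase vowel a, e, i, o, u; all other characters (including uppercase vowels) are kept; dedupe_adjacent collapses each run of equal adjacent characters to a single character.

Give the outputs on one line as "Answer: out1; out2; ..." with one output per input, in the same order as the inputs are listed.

"ezw"; "cjw"; "cmh"; "qlga"

Execution, op by op:
  "ytq" -> "xsp" -> "ezw"
  "wdq" -> "vcp" -> "cjw"
  "wgb" -> "vfa" -> "cmh"
  "kfau" -> "jezt" -> "qlga"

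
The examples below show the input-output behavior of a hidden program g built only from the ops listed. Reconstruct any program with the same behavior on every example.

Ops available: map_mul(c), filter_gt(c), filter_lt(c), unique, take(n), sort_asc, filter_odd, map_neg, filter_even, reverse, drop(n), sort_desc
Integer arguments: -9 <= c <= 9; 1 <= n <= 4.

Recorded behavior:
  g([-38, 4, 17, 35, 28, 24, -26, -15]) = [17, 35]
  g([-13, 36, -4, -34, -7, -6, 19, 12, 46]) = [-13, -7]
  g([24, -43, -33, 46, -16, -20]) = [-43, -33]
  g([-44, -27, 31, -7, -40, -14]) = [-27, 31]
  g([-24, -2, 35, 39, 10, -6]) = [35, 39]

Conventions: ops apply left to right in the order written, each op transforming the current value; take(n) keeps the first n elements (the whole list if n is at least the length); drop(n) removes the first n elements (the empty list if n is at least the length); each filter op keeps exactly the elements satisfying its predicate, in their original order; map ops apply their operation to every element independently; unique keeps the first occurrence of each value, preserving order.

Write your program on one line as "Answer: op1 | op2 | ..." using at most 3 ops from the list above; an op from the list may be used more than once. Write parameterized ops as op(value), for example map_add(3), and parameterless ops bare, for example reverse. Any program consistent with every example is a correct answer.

filter_odd | take(2)

Check, running the answer program on each example:
  [-38, 4, 17, 35, 28, 24, -26, -15] -> [17, 35, -15] -> [17, 35]
  [-13, 36, -4, -34, -7, -6, 19, 12, 46] -> [-13, -7, 19] -> [-13, -7]
  [24, -43, -33, 46, -16, -20] -> [-43, -33] -> [-43, -33]
  [-44, -27, 31, -7, -40, -14] -> [-27, 31, -7] -> [-27, 31]
  [-24, -2, 35, 39, 10, -6] -> [35, 39] -> [35, 39]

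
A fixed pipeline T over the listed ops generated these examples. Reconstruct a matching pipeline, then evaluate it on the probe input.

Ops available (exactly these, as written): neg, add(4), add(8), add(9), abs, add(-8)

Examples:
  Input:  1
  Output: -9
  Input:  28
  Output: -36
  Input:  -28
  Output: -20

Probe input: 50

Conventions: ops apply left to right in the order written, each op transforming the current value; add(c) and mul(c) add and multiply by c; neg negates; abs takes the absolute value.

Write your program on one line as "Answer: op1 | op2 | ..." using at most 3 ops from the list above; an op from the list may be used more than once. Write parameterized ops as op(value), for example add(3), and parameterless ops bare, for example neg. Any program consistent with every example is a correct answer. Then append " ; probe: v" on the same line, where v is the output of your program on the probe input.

add(8) | abs | neg ; probe: -58

Check, running the answer program on each example:
  1 -> 9 -> 9 -> -9
  28 -> 36 -> 36 -> -36
  -28 -> -20 -> 20 -> -20
  probe: 50 -> 58 -> 58 -> -58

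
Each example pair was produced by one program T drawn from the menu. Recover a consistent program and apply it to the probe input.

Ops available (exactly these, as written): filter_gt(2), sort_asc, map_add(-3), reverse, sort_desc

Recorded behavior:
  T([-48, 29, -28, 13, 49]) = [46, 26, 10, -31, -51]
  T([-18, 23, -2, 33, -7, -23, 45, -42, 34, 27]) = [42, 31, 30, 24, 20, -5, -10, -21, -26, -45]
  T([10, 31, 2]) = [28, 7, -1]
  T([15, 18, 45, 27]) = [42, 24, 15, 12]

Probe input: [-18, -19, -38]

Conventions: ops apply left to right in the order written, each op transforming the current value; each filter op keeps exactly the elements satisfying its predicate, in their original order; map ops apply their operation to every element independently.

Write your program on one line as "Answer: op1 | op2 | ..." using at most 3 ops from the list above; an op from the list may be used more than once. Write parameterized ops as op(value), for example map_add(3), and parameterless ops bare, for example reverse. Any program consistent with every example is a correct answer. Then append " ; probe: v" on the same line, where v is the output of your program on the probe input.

sort_asc | map_add(-3) | reverse ; probe: [-21, -22, -41]

Check, running the answer program on each example:
  [-48, 29, -28, 13, 49] -> [-48, -28, 13, 29, 49] -> [-51, -31, 10, 26, 46] -> [46, 26, 10, -31, -51]
  [-18, 23, -2, 33, -7, -23, 45, -42, 34, 27] -> [-42, -23, -18, -7, -2, 23, 27, 33, 34, 45] -> [-45, -26, -21, -10, -5, 20, 24, 30, 31, 42] -> [42, 31, 30, 24, 20, -5, -10, -21, -26, -45]
  [10, 31, 2] -> [2, 10, 31] -> [-1, 7, 28] -> [28, 7, -1]
  [15, 18, 45, 27] -> [15, 18, 27, 45] -> [12, 15, 24, 42] -> [42, 24, 15, 12]
  probe: [-18, -19, -38] -> [-38, -19, -18] -> [-41, -22, -21] -> [-21, -22, -41]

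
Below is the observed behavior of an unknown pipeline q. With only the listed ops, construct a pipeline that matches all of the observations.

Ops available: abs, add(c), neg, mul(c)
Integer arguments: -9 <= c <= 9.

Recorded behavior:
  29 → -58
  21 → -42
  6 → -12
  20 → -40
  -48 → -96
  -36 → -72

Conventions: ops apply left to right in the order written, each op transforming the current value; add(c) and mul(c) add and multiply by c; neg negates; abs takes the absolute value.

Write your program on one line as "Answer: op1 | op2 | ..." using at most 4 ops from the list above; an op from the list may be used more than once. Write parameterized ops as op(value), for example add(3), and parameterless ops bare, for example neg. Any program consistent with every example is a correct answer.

mul(-2) | neg | abs | neg

Check, running the answer program on each example:
  29 -> -58 -> 58 -> 58 -> -58
  21 -> -42 -> 42 -> 42 -> -42
  6 -> -12 -> 12 -> 12 -> -12
  20 -> -40 -> 40 -> 40 -> -40
  -48 -> 96 -> -96 -> 96 -> -96
  -36 -> 72 -> -72 -> 72 -> -72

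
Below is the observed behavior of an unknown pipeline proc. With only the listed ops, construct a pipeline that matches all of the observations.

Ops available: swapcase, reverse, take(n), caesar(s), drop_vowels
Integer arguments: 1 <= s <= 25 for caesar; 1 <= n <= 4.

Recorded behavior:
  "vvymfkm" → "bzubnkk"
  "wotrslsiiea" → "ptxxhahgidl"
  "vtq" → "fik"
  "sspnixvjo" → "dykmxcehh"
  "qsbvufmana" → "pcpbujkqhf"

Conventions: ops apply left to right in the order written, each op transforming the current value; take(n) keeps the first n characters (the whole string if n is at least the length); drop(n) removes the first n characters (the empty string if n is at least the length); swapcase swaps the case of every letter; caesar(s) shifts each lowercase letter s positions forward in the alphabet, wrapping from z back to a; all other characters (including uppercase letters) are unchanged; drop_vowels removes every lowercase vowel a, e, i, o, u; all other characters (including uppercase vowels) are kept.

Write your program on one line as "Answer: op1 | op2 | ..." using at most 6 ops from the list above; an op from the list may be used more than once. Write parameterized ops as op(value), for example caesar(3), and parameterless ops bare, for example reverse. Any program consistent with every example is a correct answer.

caesar(13) | caesar(15) | caesar(10) | caesar(3) | reverse

Check, running the answer program on each example:
  "vvymfkm" -> "iilzsxz" -> "xxaohmo" -> "hhkyrwy" -> "kknbuzb" -> "bzubnkk"
  "wotrslsiiea" -> "jbgefyfvvrn" -> "yqvtunukkgc" -> "iafdexeuuqm" -> "ldighahxxtp" -> "ptxxhahgidl"
  "vtq" -> "igd" -> "xvs" -> "hfc" -> "kif" -> "fik"
  "sspnixvjo" -> "ffcavkiwb" -> "uurpkzxlq" -> "eebzujhva" -> "hhecxmkyd" -> "dykmxcehh"
  "qsbvufmana" -> "dfoihsznan" -> "sudxwhocpc" -> "cenhgrymzm" -> "fhqkjubpcp" -> "pcpbujkqhf"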